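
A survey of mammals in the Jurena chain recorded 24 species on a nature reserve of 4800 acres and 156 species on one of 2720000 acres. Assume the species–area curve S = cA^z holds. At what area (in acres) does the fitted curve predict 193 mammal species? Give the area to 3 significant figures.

5590000 acres

z = ln(156/24) / ln(2720000/4800) = 1.8718 / 6.3398 = 0.2952
c = 24 / 4800^0.2952 = 24 / 12.21 = 1.965
A = (193/1.965)^(1/0.2952) ⇒ ln A = ln(98.23)/0.2952 = 15.5370
A = e^15.5370 ≈ 5592904 acres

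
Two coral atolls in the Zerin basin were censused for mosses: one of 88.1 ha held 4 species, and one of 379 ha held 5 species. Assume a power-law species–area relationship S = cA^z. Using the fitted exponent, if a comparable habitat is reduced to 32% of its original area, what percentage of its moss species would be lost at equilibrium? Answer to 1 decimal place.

z = ln(5/4) / ln(379/88.1) = 0.2231 / 1.4591 = 0.1529
S_new/S_old = (A_new/A_old)^z = 0.32^0.1529 = exp(0.1529 × -1.1394) = 0.8401
Fraction lost = 1 − 0.8401 = 0.1599

16.0%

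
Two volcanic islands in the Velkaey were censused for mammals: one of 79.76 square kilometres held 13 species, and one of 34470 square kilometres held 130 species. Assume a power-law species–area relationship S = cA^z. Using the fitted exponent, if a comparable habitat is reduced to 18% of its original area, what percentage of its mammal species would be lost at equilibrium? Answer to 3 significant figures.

47.8%

z = ln(130/13) / ln(34470/79.76) = 2.3026 / 6.0688 = 0.3794
S_new/S_old = (A_new/A_old)^z = 0.18^0.3794 = exp(0.3794 × -1.7148) = 0.5217
Fraction lost = 1 − 0.5217 = 0.4783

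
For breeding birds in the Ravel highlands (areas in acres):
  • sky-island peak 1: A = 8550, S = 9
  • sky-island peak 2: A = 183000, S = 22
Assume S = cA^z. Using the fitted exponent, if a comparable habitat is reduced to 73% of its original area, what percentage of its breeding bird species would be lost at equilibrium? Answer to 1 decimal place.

z = ln(22/9) / ln(183000/8550) = 0.8938 / 3.0636 = 0.2918
S_new/S_old = (A_new/A_old)^z = 0.73^0.2918 = exp(0.2918 × -0.3147) = 0.9123
Fraction lost = 1 − 0.9123 = 0.08773

8.8%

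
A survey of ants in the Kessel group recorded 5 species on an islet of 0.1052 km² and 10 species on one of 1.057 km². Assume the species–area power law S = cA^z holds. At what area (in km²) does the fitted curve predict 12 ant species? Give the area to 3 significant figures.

z = ln(10/5) / ln(1.057/0.1052) = 0.6931 / 2.3073 = 0.3004
c = 5 / 0.1052^0.3004 = 5 / 0.5084 = 9.835
A = (12/9.835)^(1/0.3004) ⇒ ln A = ln(1.22)/0.3004 = 0.6623
A = e^0.6623 ≈ 1.939 km²

1.94 km²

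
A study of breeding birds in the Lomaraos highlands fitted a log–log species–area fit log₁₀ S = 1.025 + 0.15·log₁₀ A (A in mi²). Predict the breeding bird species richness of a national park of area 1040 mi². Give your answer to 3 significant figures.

30.0

S = 10.59 × 1040^0.15
ln S = ln 10.59 + 0.15 × ln 1040 = 2.3601 + 0.15 × 6.9470 = 3.4022
S = e^3.4022 ≈ 30.03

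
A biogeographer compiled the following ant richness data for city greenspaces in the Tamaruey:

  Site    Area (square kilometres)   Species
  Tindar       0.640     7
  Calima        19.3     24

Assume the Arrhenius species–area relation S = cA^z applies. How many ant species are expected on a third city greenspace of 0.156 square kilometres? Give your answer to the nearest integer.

4

z = ln(24/7) / ln(19.3/0.64) = 1.2321 / 3.4064 = 0.3617
c = 7 / 0.64^0.3617 = 7 / 0.8509 = 8.226
S₃ = 8.226 × 0.156^0.3617 = 8.226 × 0.5107 ≈ 4.201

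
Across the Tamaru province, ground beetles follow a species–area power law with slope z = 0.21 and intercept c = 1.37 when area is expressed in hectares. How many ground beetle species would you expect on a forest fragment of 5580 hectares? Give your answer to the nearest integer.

8

S = 1.37 × 5580^0.21 = 1.37 × 6.121 ≈ 8.385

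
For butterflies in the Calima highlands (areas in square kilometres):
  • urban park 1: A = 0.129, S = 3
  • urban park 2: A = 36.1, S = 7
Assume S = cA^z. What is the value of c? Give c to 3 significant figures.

4.08

z = ln(S₂/S₁) / ln(A₂/A₁) = ln(7/3) / ln(36.1/0.129) = 0.8473 / 5.6342 = 0.1504
c = S₁ / A₁^z = 3 / 0.129^0.1504 = 3 / 0.7349 = 4.082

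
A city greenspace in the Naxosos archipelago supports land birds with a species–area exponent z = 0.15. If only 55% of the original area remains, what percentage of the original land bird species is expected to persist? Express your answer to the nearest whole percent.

91%

S_new/S_old = (A_new/A_old)^z = 0.55^0.15
= exp(0.15 × ln 0.55) = exp(0.15 × -0.5978) = exp(-0.0897) ≈ 0.9142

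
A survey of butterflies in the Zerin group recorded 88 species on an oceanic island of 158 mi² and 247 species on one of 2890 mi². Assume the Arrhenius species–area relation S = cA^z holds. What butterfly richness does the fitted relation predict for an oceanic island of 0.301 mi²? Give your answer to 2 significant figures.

z = ln(247/88) / ln(2890/158) = 1.0321 / 2.9064 = 0.3551
c = 88 / 158^0.3551 = 88 / 6.036 = 14.58
S₃ = 14.58 × 0.301^0.3551 = 14.58 × 0.6529 ≈ 9.519

9.5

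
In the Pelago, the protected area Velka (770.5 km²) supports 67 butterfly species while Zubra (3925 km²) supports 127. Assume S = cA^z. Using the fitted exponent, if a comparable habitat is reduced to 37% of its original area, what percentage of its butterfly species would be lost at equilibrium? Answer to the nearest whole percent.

32%

z = ln(127/67) / ln(3925/770.5) = 0.6395 / 1.6281 = 0.3928
S_new/S_old = (A_new/A_old)^z = 0.37^0.3928 = exp(0.3928 × -0.9943) = 0.6767
Fraction lost = 1 − 0.6767 = 0.3233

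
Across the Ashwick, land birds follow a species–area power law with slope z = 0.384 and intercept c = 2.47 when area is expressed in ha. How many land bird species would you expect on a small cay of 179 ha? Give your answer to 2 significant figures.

18

S = 2.47 × 179^0.384 = 2.47 × 7.33 ≈ 18.1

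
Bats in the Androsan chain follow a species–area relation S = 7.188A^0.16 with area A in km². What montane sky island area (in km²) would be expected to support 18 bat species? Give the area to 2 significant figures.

310 km²

18 = 7.188 × A^0.16  ⇒  A^0.16 = 18/7.188 = 2.504
ln A = ln(2.504) / 0.16 = 0.9180 / 0.16 = 5.7372
A = e^5.7372 ≈ 310.2 km²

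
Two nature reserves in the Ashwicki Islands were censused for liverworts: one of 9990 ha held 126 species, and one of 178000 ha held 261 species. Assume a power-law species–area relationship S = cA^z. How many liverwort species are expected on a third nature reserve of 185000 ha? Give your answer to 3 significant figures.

264

z = ln(261/126) / ln(178000/9990) = 0.7282 / 2.8802 = 0.2528
c = 126 / 9990^0.2528 = 126 / 10.26 = 12.28
S₃ = 12.28 × 185000^0.2528 = 12.28 × 21.47 ≈ 263.6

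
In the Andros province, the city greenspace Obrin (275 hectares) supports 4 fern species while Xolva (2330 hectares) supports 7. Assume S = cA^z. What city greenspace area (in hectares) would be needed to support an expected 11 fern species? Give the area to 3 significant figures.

z = ln(7/4) / ln(2330/275) = 0.5596 / 2.1369 = 0.2619
c = 4 / 275^0.2619 = 4 / 4.353 = 0.9188
A = (11/0.9188)^(1/0.2619) ⇒ ln A = ln(11.97)/0.2619 = 9.4795
A = e^9.4795 ≈ 13089 hectares

13100 hectares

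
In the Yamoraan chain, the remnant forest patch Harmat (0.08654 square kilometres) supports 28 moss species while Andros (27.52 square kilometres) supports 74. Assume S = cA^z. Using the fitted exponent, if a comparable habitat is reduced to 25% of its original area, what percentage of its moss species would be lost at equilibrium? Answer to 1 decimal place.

20.8%

z = ln(74/28) / ln(27.52/0.08654) = 0.9719 / 5.7621 = 0.1687
S_new/S_old = (A_new/A_old)^z = 0.25^0.1687 = exp(0.1687 × -1.3863) = 0.7915
Fraction lost = 1 − 0.7915 = 0.2085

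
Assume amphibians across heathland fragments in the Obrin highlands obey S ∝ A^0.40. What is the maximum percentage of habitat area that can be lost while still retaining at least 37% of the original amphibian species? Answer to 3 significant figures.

Need (A_new/A_old)^0.4 = 0.37, so A_new/A_old = 0.37^(1/0.4) = 0.37^2.5
ln(A_new/A_old) = ln 0.37 / 0.4 = -0.9943 / 0.4 = -2.4856
A_new/A_old = e^-2.4856 ≈ 0.08327
Fraction that can be lost = 1 − 0.08327 = 0.9167

91.7%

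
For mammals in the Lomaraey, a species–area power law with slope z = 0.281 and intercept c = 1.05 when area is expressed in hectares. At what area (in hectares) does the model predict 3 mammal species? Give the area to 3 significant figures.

41.9 hectares

3 = 1.05 × A^0.281  ⇒  A^0.281 = 3/1.05 = 2.857
ln A = ln(2.857) / 0.281 = 1.0498 / 0.281 = 3.7360
A = e^3.7360 ≈ 41.93 hectares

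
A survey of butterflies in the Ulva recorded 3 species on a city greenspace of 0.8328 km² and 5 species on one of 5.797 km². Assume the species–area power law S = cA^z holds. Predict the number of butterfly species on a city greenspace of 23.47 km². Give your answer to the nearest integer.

z = ln(5/3) / ln(5.797/0.8328) = 0.5108 / 1.9403 = 0.2633
c = 3 / 0.8328^0.2633 = 3 / 0.953 = 3.148
S₃ = 3.148 × 23.47^0.2633 = 3.148 × 2.295 ≈ 7.225

7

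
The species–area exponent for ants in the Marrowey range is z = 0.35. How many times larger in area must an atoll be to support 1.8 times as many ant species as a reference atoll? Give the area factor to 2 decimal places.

5.36

(A₂/A₁)^0.35 = 1.8, so A₂/A₁ = 1.8^(1/0.35) = 1.8^2.857
ln(A₂/A₁) = ln 1.8 / 0.35 = 0.5878 / 0.35 = 1.6794
A₂/A₁ = e^1.6794 ≈ 5.362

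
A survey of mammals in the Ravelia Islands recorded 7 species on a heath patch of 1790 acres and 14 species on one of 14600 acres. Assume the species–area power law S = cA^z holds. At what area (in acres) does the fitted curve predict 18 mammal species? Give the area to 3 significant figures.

z = ln(14/7) / ln(14600/1790) = 0.6931 / 2.0988 = 0.3303
c = 7 / 1790^0.3303 = 7 / 11.87 = 0.59
A = (18/0.59)^(1/0.3303) ⇒ ln A = ln(30.51)/0.3303 = 10.3497
A = e^10.3497 ≈ 31249 acres

31200 acres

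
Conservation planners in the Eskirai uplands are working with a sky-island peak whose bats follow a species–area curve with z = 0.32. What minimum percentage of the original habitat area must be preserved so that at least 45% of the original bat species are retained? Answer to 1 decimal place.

8.2%

Need (A_new/A_old)^0.32 = 0.45, so A_new/A_old = 0.45^(1/0.32) = 0.45^3.125
ln(A_new/A_old) = ln 0.45 / 0.32 = -0.7985 / 0.32 = -2.4953
A_new/A_old = e^-2.4953 ≈ 0.08247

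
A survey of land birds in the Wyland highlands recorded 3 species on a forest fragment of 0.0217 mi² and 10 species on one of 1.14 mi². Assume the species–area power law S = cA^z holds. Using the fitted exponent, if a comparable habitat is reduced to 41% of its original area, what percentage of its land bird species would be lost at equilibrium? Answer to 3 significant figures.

23.7%

z = ln(10/3) / ln(1.14/0.0217) = 1.2040 / 3.9615 = 0.3039
S_new/S_old = (A_new/A_old)^z = 0.41^0.3039 = exp(0.3039 × -0.8916) = 0.7626
Fraction lost = 1 − 0.7626 = 0.2374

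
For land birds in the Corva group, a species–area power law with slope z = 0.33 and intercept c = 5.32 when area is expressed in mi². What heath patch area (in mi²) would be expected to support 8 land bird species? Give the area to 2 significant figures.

3.4 mi²

8 = 5.32 × A^0.33  ⇒  A^0.33 = 8/5.32 = 1.504
ln A = ln(1.504) / 0.33 = 0.4080 / 0.33 = 1.2363
A = e^1.2363 ≈ 3.443 mi²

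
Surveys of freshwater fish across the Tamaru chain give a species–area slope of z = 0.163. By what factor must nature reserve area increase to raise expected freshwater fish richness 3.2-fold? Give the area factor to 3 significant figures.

1260

(A₂/A₁)^0.163 = 3.2, so A₂/A₁ = 3.2^(1/0.163) = 3.2^6.135
ln(A₂/A₁) = ln 3.2 / 0.163 = 1.1632 / 0.163 = 7.1359
A₂/A₁ = e^7.1359 ≈ 1256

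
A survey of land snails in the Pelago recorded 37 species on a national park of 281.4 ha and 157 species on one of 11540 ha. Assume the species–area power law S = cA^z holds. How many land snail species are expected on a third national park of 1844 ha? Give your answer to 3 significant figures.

76.9

z = ln(157/37) / ln(11540/281.4) = 1.4453 / 3.7138 = 0.3892
c = 37 / 281.4^0.3892 = 37 / 8.979 = 4.121
S₃ = 4.121 × 1844^0.3892 = 4.121 × 18.66 ≈ 76.9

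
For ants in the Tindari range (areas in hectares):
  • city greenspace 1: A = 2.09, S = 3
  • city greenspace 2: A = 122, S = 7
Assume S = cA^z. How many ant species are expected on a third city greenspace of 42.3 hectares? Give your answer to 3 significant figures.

z = ln(7/3) / ln(122/2.09) = 0.8473 / 4.0669 = 0.2083
c = 3 / 2.09^0.2083 = 3 / 1.166 = 2.573
S₃ = 2.573 × 42.3^0.2083 = 2.573 × 2.182 ≈ 5.614

5.61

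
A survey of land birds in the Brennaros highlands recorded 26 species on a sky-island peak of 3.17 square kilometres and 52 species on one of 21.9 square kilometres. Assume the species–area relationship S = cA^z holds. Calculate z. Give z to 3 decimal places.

0.359

Taking logs: ln S = ln c + z ln A, so z = (ln S₂ − ln S₁)/(ln A₂ − ln A₁).
z = ln(52/26) / ln(21.9/3.17) = ln(2) / ln(6.909) = 0.6931 / 1.9328 = 0.3586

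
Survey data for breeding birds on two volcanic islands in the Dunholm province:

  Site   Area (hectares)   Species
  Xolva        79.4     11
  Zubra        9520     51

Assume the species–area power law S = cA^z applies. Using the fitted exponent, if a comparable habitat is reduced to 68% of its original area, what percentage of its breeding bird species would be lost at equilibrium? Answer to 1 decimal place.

z = ln(51/11) / ln(9520/79.4) = 1.5339 / 4.7867 = 0.3205
S_new/S_old = (A_new/A_old)^z = 0.68^0.3205 = exp(0.3205 × -0.3857) = 0.8837
Fraction lost = 1 − 0.8837 = 0.1163

11.6%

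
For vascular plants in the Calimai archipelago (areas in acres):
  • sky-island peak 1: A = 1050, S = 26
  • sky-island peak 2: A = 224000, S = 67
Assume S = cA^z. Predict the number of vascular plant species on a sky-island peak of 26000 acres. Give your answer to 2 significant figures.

46

z = ln(67/26) / ln(224000/1050) = 0.9466 / 5.3629 = 0.1765
c = 26 / 1050^0.1765 = 26 / 3.414 = 7.616
S₃ = 7.616 × 26000^0.1765 = 7.616 × 6.016 ≈ 45.81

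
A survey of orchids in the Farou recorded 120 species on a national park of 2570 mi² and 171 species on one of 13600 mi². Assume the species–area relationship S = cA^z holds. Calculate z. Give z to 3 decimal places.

Taking logs: ln S = ln c + z ln A, so z = (ln S₂ − ln S₁)/(ln A₂ − ln A₁).
z = ln(171/120) / ln(13600/2570) = ln(1.425) / ln(5.292) = 0.3542 / 1.6662 = 0.2126

0.213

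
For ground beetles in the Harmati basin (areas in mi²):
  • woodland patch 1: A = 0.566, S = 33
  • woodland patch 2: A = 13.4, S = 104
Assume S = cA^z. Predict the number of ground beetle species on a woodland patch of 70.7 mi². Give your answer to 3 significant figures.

z = ln(104/33) / ln(13.4/0.566) = 1.1479 / 3.1644 = 0.3627
c = 33 / 0.566^0.3627 = 33 / 0.8135 = 40.57
S₃ = 40.57 × 70.7^0.3627 = 40.57 × 4.687 ≈ 190.1

190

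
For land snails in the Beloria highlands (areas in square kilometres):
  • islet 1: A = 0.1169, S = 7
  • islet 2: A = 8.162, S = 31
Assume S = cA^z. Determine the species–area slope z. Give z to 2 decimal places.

Taking logs: ln S = ln c + z ln A, so z = (ln S₂ − ln S₁)/(ln A₂ − ln A₁).
z = ln(31/7) / ln(8.162/0.1169) = ln(4.429) / ln(69.82) = 1.4881 / 4.2459 = 0.3505

0.35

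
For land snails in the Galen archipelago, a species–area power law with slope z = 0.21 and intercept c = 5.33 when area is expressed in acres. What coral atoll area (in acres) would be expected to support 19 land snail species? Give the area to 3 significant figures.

425 acres

19 = 5.33 × A^0.21  ⇒  A^0.21 = 19/5.33 = 3.565
ln A = ln(3.565) / 0.21 = 1.2711 / 0.21 = 6.0528
A = e^6.0528 ≈ 425.3 acres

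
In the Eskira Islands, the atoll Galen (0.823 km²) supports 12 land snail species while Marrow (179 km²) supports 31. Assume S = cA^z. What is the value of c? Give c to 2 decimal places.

12.42

z = ln(S₂/S₁) / ln(A₂/A₁) = ln(31/12) / ln(179/0.823) = 0.9491 / 5.3822 = 0.1763
c = S₁ / A₁^z = 12 / 0.823^0.1763 = 12 / 0.9662 = 12.42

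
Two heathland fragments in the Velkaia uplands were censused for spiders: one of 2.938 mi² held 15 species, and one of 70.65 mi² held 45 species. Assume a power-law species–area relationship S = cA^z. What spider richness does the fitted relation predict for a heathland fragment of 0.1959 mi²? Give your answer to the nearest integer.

z = ln(45/15) / ln(70.65/2.938) = 1.0986 / 3.1800 = 0.3455
c = 15 / 2.938^0.3455 = 15 / 1.451 = 10.34
S₃ = 10.34 × 0.1959^0.3455 = 10.34 × 0.5694 ≈ 5.886

6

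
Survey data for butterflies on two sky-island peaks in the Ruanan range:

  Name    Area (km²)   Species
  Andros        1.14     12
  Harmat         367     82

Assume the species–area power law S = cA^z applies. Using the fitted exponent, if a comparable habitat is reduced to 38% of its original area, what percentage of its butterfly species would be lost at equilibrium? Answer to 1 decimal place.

z = ln(82/12) / ln(367/1.14) = 1.9218 / 5.7743 = 0.3328
S_new/S_old = (A_new/A_old)^z = 0.38^0.3328 = exp(0.3328 × -0.9676) = 0.7247
Fraction lost = 1 − 0.7247 = 0.2753

27.5%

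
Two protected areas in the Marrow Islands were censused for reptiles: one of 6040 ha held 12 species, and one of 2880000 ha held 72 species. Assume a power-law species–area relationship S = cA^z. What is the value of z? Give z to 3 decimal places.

Taking logs: ln S = ln c + z ln A, so z = (ln S₂ − ln S₁)/(ln A₂ − ln A₁).
z = ln(72/12) / ln(2880000/6040) = ln(6) / ln(476.8) = 1.7918 / 6.1671 = 0.2905

0.291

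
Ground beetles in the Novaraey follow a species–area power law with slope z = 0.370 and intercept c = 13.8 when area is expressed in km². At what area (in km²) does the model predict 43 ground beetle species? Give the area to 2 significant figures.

22 km²

43 = 13.8 × A^0.37  ⇒  A^0.37 = 43/13.8 = 3.116
ln A = ln(3.116) / 0.37 = 1.1365 / 0.37 = 3.0717
A = e^3.0717 ≈ 21.58 km²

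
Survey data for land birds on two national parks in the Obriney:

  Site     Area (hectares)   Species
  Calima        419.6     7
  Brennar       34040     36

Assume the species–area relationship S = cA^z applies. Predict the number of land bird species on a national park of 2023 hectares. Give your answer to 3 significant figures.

z = ln(36/7) / ln(34040/419.6) = 1.6376 / 4.3960 = 0.3725
c = 7 / 419.6^0.3725 = 7 / 9.486 = 0.738
S₃ = 0.738 × 2023^0.3725 = 0.738 × 17.04 ≈ 12.58

12.6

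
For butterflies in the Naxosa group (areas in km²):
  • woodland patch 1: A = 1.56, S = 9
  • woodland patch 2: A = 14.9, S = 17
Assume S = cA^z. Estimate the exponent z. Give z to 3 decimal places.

Taking logs: ln S = ln c + z ln A, so z = (ln S₂ − ln S₁)/(ln A₂ − ln A₁).
z = ln(17/9) / ln(14.9/1.56) = ln(1.889) / ln(9.551) = 0.6360 / 2.2567 = 0.2818

0.282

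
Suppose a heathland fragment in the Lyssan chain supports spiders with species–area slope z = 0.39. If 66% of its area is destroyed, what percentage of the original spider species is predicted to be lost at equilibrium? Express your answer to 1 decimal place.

S_new/S_old = (A_new/A_old)^z = 0.34^0.39
= exp(0.39 × ln 0.34) = exp(0.39 × -1.0788) = exp(-0.4207) ≈ 0.6566
Fraction lost = 1 − 0.6566 = 0.3434

34.3%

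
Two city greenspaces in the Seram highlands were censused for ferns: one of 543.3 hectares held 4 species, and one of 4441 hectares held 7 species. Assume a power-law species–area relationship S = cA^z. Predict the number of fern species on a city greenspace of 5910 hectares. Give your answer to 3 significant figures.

z = ln(7/4) / ln(4441/543.3) = 0.5596 / 2.1010 = 0.2664
c = 4 / 543.3^0.2664 = 4 / 5.352 = 0.7474
S₃ = 0.7474 × 5910^0.2664 = 0.7474 × 10.11 ≈ 7.554

7.55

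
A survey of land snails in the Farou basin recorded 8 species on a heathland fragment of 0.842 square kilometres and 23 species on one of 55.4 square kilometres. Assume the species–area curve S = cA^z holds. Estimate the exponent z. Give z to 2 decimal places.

Taking logs: ln S = ln c + z ln A, so z = (ln S₂ − ln S₁)/(ln A₂ − ln A₁).
z = ln(23/8) / ln(55.4/0.842) = ln(2.875) / ln(65.8) = 1.0561 / 4.1866 = 0.2522

0.25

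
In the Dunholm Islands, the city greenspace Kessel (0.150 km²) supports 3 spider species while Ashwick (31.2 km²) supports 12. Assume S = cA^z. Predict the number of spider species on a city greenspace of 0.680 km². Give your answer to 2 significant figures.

4.4

z = ln(12/3) / ln(31.2/0.15) = 1.3863 / 5.3375 = 0.2597
c = 3 / 0.15^0.2597 = 3 / 0.611 = 4.91
S₃ = 4.91 × 0.68^0.2597 = 4.91 × 0.9047 ≈ 4.442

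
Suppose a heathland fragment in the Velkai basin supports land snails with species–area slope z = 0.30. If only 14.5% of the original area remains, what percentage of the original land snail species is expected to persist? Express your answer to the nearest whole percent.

56%

S_new/S_old = (A_new/A_old)^z = 0.145^0.3
= exp(0.3 × ln 0.145) = exp(0.3 × -1.9310) = exp(-0.5793) ≈ 0.5603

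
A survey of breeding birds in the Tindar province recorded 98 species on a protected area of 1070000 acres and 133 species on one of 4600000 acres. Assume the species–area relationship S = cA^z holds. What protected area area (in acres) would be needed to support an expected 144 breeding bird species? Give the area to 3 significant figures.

6720000 acres

z = ln(133/98) / ln(4600000/1070000) = 0.3054 / 1.4584 = 0.2094
c = 98 / 1070000^0.2094 = 98 / 18.3 = 5.354
A = (144/5.354)^(1/0.2094) ⇒ ln A = ln(26.89)/0.2094 = 15.7211
A = e^15.7211 ≈ 6723103 acres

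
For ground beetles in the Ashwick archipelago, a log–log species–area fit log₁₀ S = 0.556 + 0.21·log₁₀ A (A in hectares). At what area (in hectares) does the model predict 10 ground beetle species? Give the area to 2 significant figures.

10 = 3.597 × A^0.21  ⇒  A^0.21 = 10/3.597 = 2.78
ln A = ln(2.78) / 0.21 = 1.0223 / 0.21 = 4.8683
A = e^4.8683 ≈ 130.1 hectares

130 hectares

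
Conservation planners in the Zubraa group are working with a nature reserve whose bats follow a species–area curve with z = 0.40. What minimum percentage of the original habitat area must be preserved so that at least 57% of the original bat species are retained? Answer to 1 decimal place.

24.5%

Need (A_new/A_old)^0.4 = 0.57, so A_new/A_old = 0.57^(1/0.4) = 0.57^2.5
ln(A_new/A_old) = ln 0.57 / 0.4 = -0.5621 / 0.4 = -1.4053
A_new/A_old = e^-1.4053 ≈ 0.2453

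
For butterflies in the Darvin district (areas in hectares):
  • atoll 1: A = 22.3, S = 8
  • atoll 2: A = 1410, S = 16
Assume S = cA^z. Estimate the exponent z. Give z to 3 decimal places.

Taking logs: ln S = ln c + z ln A, so z = (ln S₂ − ln S₁)/(ln A₂ − ln A₁).
z = ln(16/8) / ln(1410/22.3) = ln(2) / ln(63.23) = 0.6931 / 4.1468 = 0.1672

0.167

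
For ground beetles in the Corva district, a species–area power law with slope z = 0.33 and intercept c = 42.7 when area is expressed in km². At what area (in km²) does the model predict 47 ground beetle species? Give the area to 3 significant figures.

1.34 km²

47 = 42.7 × A^0.33  ⇒  A^0.33 = 47/42.7 = 1.101
ln A = ln(1.101) / 0.33 = 0.0959 / 0.33 = 0.2908
A = e^0.2908 ≈ 1.337 km²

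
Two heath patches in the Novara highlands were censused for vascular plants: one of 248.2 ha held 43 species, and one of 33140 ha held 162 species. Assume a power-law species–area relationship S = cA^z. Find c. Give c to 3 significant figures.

z = ln(S₂/S₁) / ln(A₂/A₁) = ln(162/43) / ln(33140/248.2) = 1.3264 / 4.8943 = 0.2710
c = S₁ / A₁^z = 43 / 248.2^0.2710 = 43 / 4.457 = 9.648

9.65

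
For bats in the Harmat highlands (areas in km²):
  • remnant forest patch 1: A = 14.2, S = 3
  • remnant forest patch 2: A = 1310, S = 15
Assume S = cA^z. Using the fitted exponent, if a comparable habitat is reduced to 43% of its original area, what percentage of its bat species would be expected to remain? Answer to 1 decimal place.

z = ln(15/3) / ln(1310/14.2) = 1.6094 / 4.5245 = 0.3557
S_new/S_old = (A_new/A_old)^z = 0.43^0.3557 = exp(0.3557 × -0.8440) = 0.7407

74.1%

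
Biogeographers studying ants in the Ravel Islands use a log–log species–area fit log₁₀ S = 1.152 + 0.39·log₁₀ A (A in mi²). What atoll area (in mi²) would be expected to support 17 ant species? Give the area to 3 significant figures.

17 = 14.19 × A^0.39  ⇒  A^0.39 = 17/14.19 = 1.198
ln A = ln(1.198) / 0.39 = 0.1806 / 0.39 = 0.4632
A = e^0.4632 ≈ 1.589 mi²

1.59 mi²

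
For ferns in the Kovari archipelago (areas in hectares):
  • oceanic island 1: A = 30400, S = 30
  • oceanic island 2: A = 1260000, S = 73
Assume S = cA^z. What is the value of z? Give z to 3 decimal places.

0.239

Taking logs: ln S = ln c + z ln A, so z = (ln S₂ − ln S₁)/(ln A₂ − ln A₁).
z = ln(73/30) / ln(1260000/30400) = ln(2.433) / ln(41.45) = 0.8893 / 3.7244 = 0.2388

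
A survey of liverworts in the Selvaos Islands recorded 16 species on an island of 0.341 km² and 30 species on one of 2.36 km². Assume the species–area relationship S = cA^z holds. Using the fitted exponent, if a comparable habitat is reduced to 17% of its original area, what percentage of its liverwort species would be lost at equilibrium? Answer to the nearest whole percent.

z = ln(30/16) / ln(2.36/0.341) = 0.6286 / 1.9345 = 0.3249
S_new/S_old = (A_new/A_old)^z = 0.17^0.3249 = exp(0.3249 × -1.7720) = 0.5623
Fraction lost = 1 − 0.5623 = 0.4377

44%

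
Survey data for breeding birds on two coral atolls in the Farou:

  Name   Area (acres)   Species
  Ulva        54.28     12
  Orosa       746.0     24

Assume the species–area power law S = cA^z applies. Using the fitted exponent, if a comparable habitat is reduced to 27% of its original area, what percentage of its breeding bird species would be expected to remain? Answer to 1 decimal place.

z = ln(24/12) / ln(746/54.28) = 0.6931 / 2.6206 = 0.2645
S_new/S_old = (A_new/A_old)^z = 0.27^0.2645 = exp(0.2645 × -1.3093) = 0.7073

70.7%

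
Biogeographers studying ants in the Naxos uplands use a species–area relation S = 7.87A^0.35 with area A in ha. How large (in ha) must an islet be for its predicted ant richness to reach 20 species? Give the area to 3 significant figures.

20 = 7.87 × A^0.35  ⇒  A^0.35 = 20/7.87 = 2.541
ln A = ln(2.541) / 0.35 = 0.9327 / 0.35 = 2.6648
A = e^2.6648 ≈ 14.36 ha

14.4 ha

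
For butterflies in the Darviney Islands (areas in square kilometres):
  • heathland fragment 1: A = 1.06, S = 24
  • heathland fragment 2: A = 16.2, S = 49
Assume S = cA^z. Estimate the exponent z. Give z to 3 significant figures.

0.262

Taking logs: ln S = ln c + z ln A, so z = (ln S₂ − ln S₁)/(ln A₂ − ln A₁).
z = ln(49/24) / ln(16.2/1.06) = ln(2.042) / ln(15.28) = 0.7138 / 2.7267 = 0.2618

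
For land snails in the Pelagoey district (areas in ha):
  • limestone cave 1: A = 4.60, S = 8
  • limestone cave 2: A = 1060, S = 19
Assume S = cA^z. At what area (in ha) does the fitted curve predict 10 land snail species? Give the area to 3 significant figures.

z = ln(19/8) / ln(1060/4.6) = 0.8650 / 5.4400 = 0.1590
c = 8 / 4.6^0.1590 = 8 / 1.275 = 6.276
A = (10/6.276)^(1/0.1590) ⇒ ln A = ln(1.593)/0.1590 = 2.9294
A = e^2.9294 ≈ 18.72 ha

18.7 ha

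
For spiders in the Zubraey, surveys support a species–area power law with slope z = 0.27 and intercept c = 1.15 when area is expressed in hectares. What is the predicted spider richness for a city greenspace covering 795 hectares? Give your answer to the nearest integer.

7

S = 1.15 × 795^0.27 = 1.15 × 6.069 ≈ 6.979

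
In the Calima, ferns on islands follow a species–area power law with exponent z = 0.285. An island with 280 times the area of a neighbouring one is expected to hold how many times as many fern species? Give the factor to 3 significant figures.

S₂/S₁ = (A₂/A₁)^z = 280^0.285
ln(S₂/S₁) = 0.285 × ln 280 = 0.285 × 5.6348 = 1.6059
S₂/S₁ = e^1.6059 ≈ 4.982

4.98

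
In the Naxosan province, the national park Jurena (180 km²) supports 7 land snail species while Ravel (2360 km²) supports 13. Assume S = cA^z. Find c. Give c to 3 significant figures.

z = ln(S₂/S₁) / ln(A₂/A₁) = ln(13/7) / ln(2360/180) = 0.6190 / 2.5735 = 0.2405
c = S₁ / A₁^z = 7 / 180^0.2405 = 7 / 3.487 = 2.007

2.01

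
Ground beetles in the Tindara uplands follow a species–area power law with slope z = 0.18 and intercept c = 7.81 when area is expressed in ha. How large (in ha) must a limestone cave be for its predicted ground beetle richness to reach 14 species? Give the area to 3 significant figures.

14 = 7.81 × A^0.18  ⇒  A^0.18 = 14/7.81 = 1.793
ln A = ln(1.793) / 0.18 = 0.5837 / 0.18 = 3.2425
A = e^3.2425 ≈ 25.6 ha

25.6 ha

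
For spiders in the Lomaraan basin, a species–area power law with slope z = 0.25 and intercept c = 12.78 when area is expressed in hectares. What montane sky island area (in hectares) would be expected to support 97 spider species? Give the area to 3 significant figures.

3320 hectares

97 = 12.78 × A^0.25  ⇒  A^0.25 = 97/12.78 = 7.59
ln A = ln(7.59) / 0.25 = 2.0268 / 0.25 = 8.1073
A = e^8.1073 ≈ 3319 hectares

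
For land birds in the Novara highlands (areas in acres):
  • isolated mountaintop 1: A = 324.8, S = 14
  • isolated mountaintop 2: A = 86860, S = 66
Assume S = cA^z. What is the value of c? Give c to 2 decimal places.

z = ln(S₂/S₁) / ln(A₂/A₁) = ln(66/14) / ln(86860/324.8) = 1.5506 / 5.5888 = 0.2774
c = S₁ / A₁^z = 14 / 324.8^0.2774 = 14 / 4.975 = 2.814

2.81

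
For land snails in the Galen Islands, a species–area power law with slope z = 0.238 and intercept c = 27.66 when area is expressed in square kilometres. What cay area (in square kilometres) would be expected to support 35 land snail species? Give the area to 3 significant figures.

2.69 square kilometres

35 = 27.66 × A^0.238  ⇒  A^0.238 = 35/27.66 = 1.265
ln A = ln(1.265) / 0.238 = 0.2354 / 0.238 = 0.9889
A = e^0.9889 ≈ 2.688 square kilometres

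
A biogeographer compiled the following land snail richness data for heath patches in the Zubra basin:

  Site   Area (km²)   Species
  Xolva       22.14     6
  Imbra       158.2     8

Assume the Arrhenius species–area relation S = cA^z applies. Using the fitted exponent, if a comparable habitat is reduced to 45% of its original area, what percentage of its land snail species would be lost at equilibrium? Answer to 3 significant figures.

11.0%

z = ln(8/6) / ln(158.2/22.14) = 0.2877 / 1.9665 = 0.1463
S_new/S_old = (A_new/A_old)^z = 0.45^0.1463 = exp(0.1463 × -0.7985) = 0.8897
Fraction lost = 1 − 0.8897 = 0.1103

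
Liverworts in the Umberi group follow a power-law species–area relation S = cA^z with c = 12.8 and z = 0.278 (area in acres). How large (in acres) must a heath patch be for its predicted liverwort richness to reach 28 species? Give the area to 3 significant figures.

28 = 12.8 × A^0.278  ⇒  A^0.278 = 28/12.8 = 2.188
ln A = ln(2.188) / 0.278 = 0.7828 / 0.278 = 2.8157
A = e^2.8157 ≈ 16.7 acres

16.7 acres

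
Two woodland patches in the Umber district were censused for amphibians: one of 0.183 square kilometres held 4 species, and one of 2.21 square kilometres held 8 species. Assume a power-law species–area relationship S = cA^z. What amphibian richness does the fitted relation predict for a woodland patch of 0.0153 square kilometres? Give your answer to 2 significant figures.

2.0

z = ln(8/4) / ln(2.21/0.183) = 0.6931 / 2.4913 = 0.2782
c = 4 / 0.183^0.2782 = 4 / 0.6234 = 6.416
S₃ = 6.416 × 0.0153^0.2782 = 6.416 × 0.3126 ≈ 2.005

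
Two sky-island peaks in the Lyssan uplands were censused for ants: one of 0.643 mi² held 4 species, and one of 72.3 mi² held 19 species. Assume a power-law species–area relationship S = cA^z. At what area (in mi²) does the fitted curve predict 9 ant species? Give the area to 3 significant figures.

z = ln(19/4) / ln(72.3/0.643) = 1.5581 / 4.7224 = 0.3299
c = 4 / 0.643^0.3299 = 4 / 0.8644 = 4.627
A = (9/4.627)^(1/0.3299) ⇒ ln A = ln(1.945)/0.3299 = 2.0162
A = e^2.0162 ≈ 7.509 mi²

7.51 mi²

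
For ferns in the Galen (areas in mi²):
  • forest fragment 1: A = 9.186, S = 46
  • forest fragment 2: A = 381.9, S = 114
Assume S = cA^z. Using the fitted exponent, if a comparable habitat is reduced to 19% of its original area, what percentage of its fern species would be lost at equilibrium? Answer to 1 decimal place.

33.3%

z = ln(114/46) / ln(381.9/9.186) = 0.9076 / 3.7275 = 0.2435
S_new/S_old = (A_new/A_old)^z = 0.19^0.2435 = exp(0.2435 × -1.6607) = 0.6674
Fraction lost = 1 − 0.6674 = 0.3326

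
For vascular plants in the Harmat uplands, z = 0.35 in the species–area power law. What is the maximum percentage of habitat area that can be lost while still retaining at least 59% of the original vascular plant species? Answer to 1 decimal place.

Need (A_new/A_old)^0.35 = 0.59, so A_new/A_old = 0.59^(1/0.35) = 0.59^2.857
ln(A_new/A_old) = ln 0.59 / 0.35 = -0.5276 / 0.35 = -1.5075
A_new/A_old = e^-1.5075 ≈ 0.2215
Fraction that can be lost = 1 − 0.2215 = 0.7785

77.9%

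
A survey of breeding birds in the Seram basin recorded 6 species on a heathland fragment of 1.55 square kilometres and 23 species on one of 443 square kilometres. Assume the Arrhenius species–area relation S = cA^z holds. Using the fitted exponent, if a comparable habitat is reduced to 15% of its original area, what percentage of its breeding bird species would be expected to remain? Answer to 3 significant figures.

z = ln(23/6) / ln(443/1.55) = 1.3437 / 5.6553 = 0.2376
S_new/S_old = (A_new/A_old)^z = 0.15^0.2376 = exp(0.2376 × -1.8971) = 0.6371

63.7%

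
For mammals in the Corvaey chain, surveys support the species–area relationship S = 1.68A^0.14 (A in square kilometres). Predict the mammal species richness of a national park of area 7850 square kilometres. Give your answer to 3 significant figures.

S = 1.68 × 7850^0.14
ln S = ln 1.68 + 0.14 × ln 7850 = 0.5188 + 0.14 × 8.9683 = 1.7744
S = e^1.7744 ≈ 5.896

5.90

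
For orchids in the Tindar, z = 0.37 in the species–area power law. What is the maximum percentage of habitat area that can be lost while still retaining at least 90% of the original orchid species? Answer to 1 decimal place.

24.8%

Need (A_new/A_old)^0.37 = 0.9, so A_new/A_old = 0.9^(1/0.37) = 0.9^2.703
ln(A_new/A_old) = ln 0.9 / 0.37 = -0.1054 / 0.37 = -0.2848
A_new/A_old = e^-0.2848 ≈ 0.7522
Fraction that can be lost = 1 − 0.7522 = 0.2478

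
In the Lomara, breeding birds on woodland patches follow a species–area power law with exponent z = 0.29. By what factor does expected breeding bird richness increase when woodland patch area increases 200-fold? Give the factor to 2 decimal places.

4.65

S₂/S₁ = (A₂/A₁)^z = 200^0.29
ln(S₂/S₁) = 0.29 × ln 200 = 0.29 × 5.2983 = 1.5365
S₂/S₁ = e^1.5365 ≈ 4.648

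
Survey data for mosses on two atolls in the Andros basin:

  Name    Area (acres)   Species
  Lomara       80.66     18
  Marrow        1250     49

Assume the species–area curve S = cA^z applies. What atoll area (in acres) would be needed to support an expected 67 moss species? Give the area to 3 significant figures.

2940 acres

z = ln(49/18) / ln(1250/80.66) = 1.0014 / 2.7407 = 0.3654
c = 18 / 80.66^0.3654 = 18 / 4.974 = 3.619
A = (67/3.619)^(1/0.3654) ⇒ ln A = ln(18.51)/0.3654 = 7.9871
A = e^7.9871 ≈ 2943 acres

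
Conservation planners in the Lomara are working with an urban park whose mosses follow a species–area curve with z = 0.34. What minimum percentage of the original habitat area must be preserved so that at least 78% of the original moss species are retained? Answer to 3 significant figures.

48.2%

Need (A_new/A_old)^0.34 = 0.78, so A_new/A_old = 0.78^(1/0.34) = 0.78^2.941
ln(A_new/A_old) = ln 0.78 / 0.34 = -0.2485 / 0.34 = -0.7308
A_new/A_old = e^-0.7308 ≈ 0.4815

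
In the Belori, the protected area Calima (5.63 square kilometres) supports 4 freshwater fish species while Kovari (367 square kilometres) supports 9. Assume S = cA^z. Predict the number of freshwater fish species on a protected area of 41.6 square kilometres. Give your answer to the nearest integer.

z = ln(9/4) / ln(367/5.63) = 0.8109 / 4.1773 = 0.1941
c = 4 / 5.63^0.1941 = 4 / 1.399 = 2.86
S₃ = 2.86 × 41.6^0.1941 = 2.86 × 2.062 ≈ 5.898

6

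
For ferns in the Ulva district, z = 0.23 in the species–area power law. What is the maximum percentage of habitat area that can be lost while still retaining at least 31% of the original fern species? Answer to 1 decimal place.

Need (A_new/A_old)^0.23 = 0.31, so A_new/A_old = 0.31^(1/0.23) = 0.31^4.348
ln(A_new/A_old) = ln 0.31 / 0.23 = -1.1712 / 0.23 = -5.0921
A_new/A_old = e^-5.0921 ≈ 0.006145
Fraction that can be lost = 1 − 0.006145 = 0.9939

99.4%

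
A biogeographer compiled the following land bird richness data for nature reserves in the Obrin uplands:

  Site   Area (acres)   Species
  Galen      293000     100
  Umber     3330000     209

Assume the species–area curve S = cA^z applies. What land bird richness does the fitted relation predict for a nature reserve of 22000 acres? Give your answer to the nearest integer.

z = ln(209/100) / ln(3330000/293000) = 0.7372 / 2.4306 = 0.3033
c = 100 / 293000^0.3033 = 100 / 45.5 = 2.198
S₃ = 2.198 × 22000^0.3033 = 2.198 × 20.75 ≈ 45.6

46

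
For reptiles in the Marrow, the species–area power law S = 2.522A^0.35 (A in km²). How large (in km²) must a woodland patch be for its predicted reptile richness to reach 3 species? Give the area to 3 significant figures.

3 = 2.522 × A^0.35  ⇒  A^0.35 = 3/2.522 = 1.19
ln A = ln(1.19) / 0.35 = 0.1736 / 0.35 = 0.4959
A = e^0.4959 ≈ 1.642 km²

1.64 km²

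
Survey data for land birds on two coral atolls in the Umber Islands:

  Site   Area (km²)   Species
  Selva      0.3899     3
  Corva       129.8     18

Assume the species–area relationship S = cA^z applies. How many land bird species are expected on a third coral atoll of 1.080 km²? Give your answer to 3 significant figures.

z = ln(18/3) / ln(129.8/0.3899) = 1.7918 / 5.8079 = 0.3085
c = 3 / 0.3899^0.3085 = 3 / 0.7478 = 4.012
S₃ = 4.012 × 1.08^0.3085 = 4.012 × 1.024 ≈ 4.108

4.11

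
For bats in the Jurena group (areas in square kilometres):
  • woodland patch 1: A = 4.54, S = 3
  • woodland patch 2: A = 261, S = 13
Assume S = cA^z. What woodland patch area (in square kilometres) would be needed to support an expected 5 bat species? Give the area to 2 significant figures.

z = ln(13/3) / ln(261/4.54) = 1.4663 / 4.0516 = 0.3619
c = 3 / 4.54^0.3619 = 3 / 1.729 = 1.735
A = (5/1.735)^(1/0.3619) ⇒ ln A = ln(2.882)/0.3619 = 2.9244
A = e^2.9244 ≈ 18.62 square kilometres

19 square kilometres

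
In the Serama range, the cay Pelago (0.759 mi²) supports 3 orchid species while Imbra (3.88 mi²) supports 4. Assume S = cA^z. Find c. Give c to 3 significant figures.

z = ln(S₂/S₁) / ln(A₂/A₁) = ln(4/3) / ln(3.88/0.759) = 0.2877 / 1.6316 = 0.1763
c = S₁ / A₁^z = 3 / 0.759^0.1763 = 3 / 0.9525 = 3.149

3.15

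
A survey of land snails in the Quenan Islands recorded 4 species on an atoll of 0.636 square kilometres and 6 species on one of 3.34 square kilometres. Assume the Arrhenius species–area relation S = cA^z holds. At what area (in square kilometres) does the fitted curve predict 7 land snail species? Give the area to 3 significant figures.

z = ln(6/4) / ln(3.34/0.636) = 0.4055 / 1.6585 = 0.2445
c = 4 / 0.636^0.2445 = 4 / 0.8953 = 4.468
A = (7/4.468)^(1/0.2445) ⇒ ln A = ln(1.567)/0.2445 = 1.8365
A = e^1.8365 ≈ 6.275 square kilometres

6.27 square kilometres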